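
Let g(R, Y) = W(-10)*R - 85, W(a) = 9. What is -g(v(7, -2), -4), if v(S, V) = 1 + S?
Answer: 13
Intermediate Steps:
g(R, Y) = -85 + 9*R (g(R, Y) = 9*R - 85 = -85 + 9*R)
-g(v(7, -2), -4) = -(-85 + 9*(1 + 7)) = -(-85 + 9*8) = -(-85 + 72) = -1*(-13) = 13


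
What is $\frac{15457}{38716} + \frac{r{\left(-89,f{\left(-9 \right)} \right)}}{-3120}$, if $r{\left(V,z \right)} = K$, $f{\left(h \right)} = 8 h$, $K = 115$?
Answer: $\frac{2188675}{6039696} \approx 0.36238$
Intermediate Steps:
$r{\left(V,z \right)} = 115$
$\frac{15457}{38716} + \frac{r{\left(-89,f{\left(-9 \right)} \right)}}{-3120} = \frac{15457}{38716} + \frac{115}{-3120} = 15457 \cdot \frac{1}{38716} + 115 \left(- \frac{1}{3120}\right) = \frac{15457}{38716} - \frac{23}{624} = \frac{2188675}{6039696}$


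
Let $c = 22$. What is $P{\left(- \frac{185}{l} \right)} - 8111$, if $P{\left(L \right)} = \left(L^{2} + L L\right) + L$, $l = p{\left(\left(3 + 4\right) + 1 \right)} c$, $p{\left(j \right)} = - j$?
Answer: $- \frac{125572663}{15488} \approx -8107.7$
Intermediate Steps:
$l = -176$ ($l = - (\left(3 + 4\right) + 1) 22 = - (7 + 1) 22 = \left(-1\right) 8 \cdot 22 = \left(-8\right) 22 = -176$)
$P{\left(L \right)} = L + 2 L^{2}$ ($P{\left(L \right)} = \left(L^{2} + L^{2}\right) + L = 2 L^{2} + L = L + 2 L^{2}$)
$P{\left(- \frac{185}{l} \right)} - 8111 = - \frac{185}{-176} \left(1 + 2 \left(- \frac{185}{-176}\right)\right) - 8111 = \left(-185\right) \left(- \frac{1}{176}\right) \left(1 + 2 \left(\left(-185\right) \left(- \frac{1}{176}\right)\right)\right) - 8111 = \frac{185 \left(1 + 2 \cdot \frac{185}{176}\right)}{176} - 8111 = \frac{185 \left(1 + \frac{185}{88}\right)}{176} - 8111 = \frac{185}{176} \cdot \frac{273}{88} - 8111 = \frac{50505}{15488} - 8111 = - \frac{125572663}{15488}$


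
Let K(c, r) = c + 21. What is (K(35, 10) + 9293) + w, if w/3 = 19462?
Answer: 67735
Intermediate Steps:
w = 58386 (w = 3*19462 = 58386)
K(c, r) = 21 + c
(K(35, 10) + 9293) + w = ((21 + 35) + 9293) + 58386 = (56 + 9293) + 58386 = 9349 + 58386 = 67735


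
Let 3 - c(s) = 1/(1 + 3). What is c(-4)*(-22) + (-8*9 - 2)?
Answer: -269/2 ≈ -134.50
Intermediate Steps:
c(s) = 11/4 (c(s) = 3 - 1/(1 + 3) = 3 - 1/4 = 3 - 1*¼ = 3 - ¼ = 11/4)
c(-4)*(-22) + (-8*9 - 2) = (11/4)*(-22) + (-8*9 - 2) = -121/2 + (-72 - 2) = -121/2 - 74 = -269/2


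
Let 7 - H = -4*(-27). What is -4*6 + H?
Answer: -125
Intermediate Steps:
H = -101 (H = 7 - (-4)*(-27) = 7 - 1*108 = 7 - 108 = -101)
-4*6 + H = -4*6 - 101 = -24 - 101 = -125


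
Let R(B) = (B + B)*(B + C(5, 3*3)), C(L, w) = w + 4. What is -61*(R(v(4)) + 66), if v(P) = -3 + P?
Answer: -5734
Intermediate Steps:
C(L, w) = 4 + w
R(B) = 2*B*(13 + B) (R(B) = (B + B)*(B + (4 + 3*3)) = (2*B)*(B + (4 + 9)) = (2*B)*(B + 13) = (2*B)*(13 + B) = 2*B*(13 + B))
-61*(R(v(4)) + 66) = -61*(2*(-3 + 4)*(13 + (-3 + 4)) + 66) = -61*(2*1*(13 + 1) + 66) = -61*(2*1*14 + 66) = -61*(28 + 66) = -61*94 = -5734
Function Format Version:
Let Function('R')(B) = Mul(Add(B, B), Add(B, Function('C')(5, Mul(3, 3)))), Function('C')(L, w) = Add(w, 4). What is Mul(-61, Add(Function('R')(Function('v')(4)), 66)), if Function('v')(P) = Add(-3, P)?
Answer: -5734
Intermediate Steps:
Function('C')(L, w) = Add(4, w)
Function('R')(B) = Mul(2, B, Add(13, B)) (Function('R')(B) = Mul(Add(B, B), Add(B, Add(4, Mul(3, 3)))) = Mul(Mul(2, B), Add(B, Add(4, 9))) = Mul(Mul(2, B), Add(B, 13)) = Mul(Mul(2, B), Add(13, B)) = Mul(2, B, Add(13, B)))
Mul(-61, Add(Function('R')(Function('v')(4)), 66)) = Mul(-61, Add(Mul(2, Add(-3, 4), Add(13, Add(-3, 4))), 66)) = Mul(-61, Add(Mul(2, 1, Add(13, 1)), 66)) = Mul(-61, Add(Mul(2, 1, 14), 66)) = Mul(-61, Add(28, 66)) = Mul(-61, 94) = -5734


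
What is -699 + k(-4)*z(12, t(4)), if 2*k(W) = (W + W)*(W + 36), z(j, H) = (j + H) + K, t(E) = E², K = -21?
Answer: -1595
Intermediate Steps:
z(j, H) = -21 + H + j (z(j, H) = (j + H) - 21 = (H + j) - 21 = -21 + H + j)
k(W) = W*(36 + W) (k(W) = ((W + W)*(W + 36))/2 = ((2*W)*(36 + W))/2 = (2*W*(36 + W))/2 = W*(36 + W))
-699 + k(-4)*z(12, t(4)) = -699 + (-4*(36 - 4))*(-21 + 4² + 12) = -699 + (-4*32)*(-21 + 16 + 12) = -699 - 128*7 = -699 - 896 = -1595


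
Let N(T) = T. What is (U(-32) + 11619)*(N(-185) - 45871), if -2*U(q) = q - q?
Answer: -535124664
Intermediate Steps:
U(q) = 0 (U(q) = -(q - q)/2 = -1/2*0 = 0)
(U(-32) + 11619)*(N(-185) - 45871) = (0 + 11619)*(-185 - 45871) = 11619*(-46056) = -535124664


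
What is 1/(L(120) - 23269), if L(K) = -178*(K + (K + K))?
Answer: -1/87349 ≈ -1.1448e-5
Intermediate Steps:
L(K) = -534*K (L(K) = -178*(K + 2*K) = -534*K)
1/(L(120) - 23269) = 1/(-534*120 - 23269) = 1/(-64080 - 23269) = 1/(-87349) = -1/87349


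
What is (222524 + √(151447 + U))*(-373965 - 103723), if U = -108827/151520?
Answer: -106297044512 - 59711*√217309421605110/4735 ≈ -1.0648e+11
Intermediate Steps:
U = -108827/151520 (U = -108827*1/151520 = -108827/151520 ≈ -0.71824)
(222524 + √(151447 + U))*(-373965 - 103723) = (222524 + √(151447 - 108827/151520))*(-373965 - 103723) = (222524 + √(22947140613/151520))*(-477688) = (222524 + √217309421605110/37880)*(-477688) = -106297044512 - 59711*√217309421605110/4735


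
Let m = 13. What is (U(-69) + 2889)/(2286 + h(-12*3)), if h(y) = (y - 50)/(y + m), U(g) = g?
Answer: 16215/13166 ≈ 1.2316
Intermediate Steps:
h(y) = (-50 + y)/(13 + y) (h(y) = (y - 50)/(y + 13) = (-50 + y)/(13 + y))
(U(-69) + 2889)/(2286 + h(-12*3)) = (-69 + 2889)/(2286 + (-50 - 12*3)/(13 - 12*3)) = 2820/(2286 + (-50 - 36)/(13 - 36)) = 2820/(2286 - 86/(-23)) = 2820/(2286 - 1/23*(-86)) = 2820/(2286 + 86/23) = 2820/(52664/23) = 2820*(23/52664) = 16215/13166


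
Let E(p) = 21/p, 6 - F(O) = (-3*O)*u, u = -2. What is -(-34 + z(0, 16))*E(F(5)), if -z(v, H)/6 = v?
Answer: -119/4 ≈ -29.750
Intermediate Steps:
z(v, H) = -6*v
F(O) = 6 - 6*O (F(O) = 6 - (-3*O)*(-2) = 6 - 6*O)
-(-34 + z(0, 16))*E(F(5)) = -(-34 - 6*0)*21/(6 - 6*5) = -(-34 + 0)*21/(6 - 30) = -(-34)*21/(-24) = -(-34)*21*(-1/24) = -(-34)*(-7)/8 = -1*119/4 = -119/4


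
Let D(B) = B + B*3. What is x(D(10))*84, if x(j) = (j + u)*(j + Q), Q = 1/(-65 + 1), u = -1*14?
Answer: 698607/8 ≈ 87326.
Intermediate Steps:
u = -14
D(B) = 4*B (D(B) = B + 3*B = 4*B)
Q = -1/64 (Q = 1/(-64) = -1/64 ≈ -0.015625)
x(j) = (-14 + j)*(-1/64 + j) (x(j) = (j - 14)*(j - 1/64) = (-14 + j)*(-1/64 + j))
x(D(10))*84 = (7/32 + (4*10)² - 897*10/16)*84 = (7/32 + 40² - 897/64*40)*84 = (7/32 + 1600 - 4485/8)*84 = (33267/32)*84 = 698607/8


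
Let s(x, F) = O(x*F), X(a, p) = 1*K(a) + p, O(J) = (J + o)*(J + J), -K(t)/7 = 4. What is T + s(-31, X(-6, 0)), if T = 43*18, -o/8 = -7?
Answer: 1604838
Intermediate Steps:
o = 56 (o = -8*(-7) = 56)
K(t) = -28 (K(t) = -7*4 = -28)
O(J) = 2*J*(56 + J) (O(J) = (J + 56)*(J + J) = (56 + J)*(2*J) = 2*J*(56 + J))
X(a, p) = -28 + p (X(a, p) = 1*(-28) + p = -28 + p)
s(x, F) = 2*F*x*(56 + F*x) (s(x, F) = 2*(x*F)*(56 + x*F) = 2*(F*x)*(56 + F*x) = 2*F*x*(56 + F*x))
T = 774
T + s(-31, X(-6, 0)) = 774 + 2*(-28 + 0)*(-31)*(56 + (-28 + 0)*(-31)) = 774 + 2*(-28)*(-31)*(56 - 28*(-31)) = 774 + 2*(-28)*(-31)*(56 + 868) = 774 + 2*(-28)*(-31)*924 = 774 + 1604064 = 1604838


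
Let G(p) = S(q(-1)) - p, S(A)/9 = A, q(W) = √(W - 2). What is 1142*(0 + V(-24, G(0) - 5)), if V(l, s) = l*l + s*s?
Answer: 408836 - 102780*I*√3 ≈ 4.0884e+5 - 1.7802e+5*I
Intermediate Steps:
q(W) = √(-2 + W)
S(A) = 9*A
G(p) = -p + 9*I*√3 (G(p) = 9*√(-2 - 1) - p = 9*√(-3) - p = 9*(I*√3) - p = 9*I*√3 - p = -p + 9*I*√3)
V(l, s) = l² + s²
1142*(0 + V(-24, G(0) - 5)) = 1142*(0 + ((-24)² + ((-1*0 + 9*I*√3) - 5)²)) = 1142*(0 + (576 + ((0 + 9*I*√3) - 5)²)) = 1142*(0 + (576 + (9*I*√3 - 5)²)) = 1142*(0 + (576 + (-5 + 9*I*√3)²)) = 1142*(576 + (-5 + 9*I*√3)²) = 657792 + 1142*(-5 + 9*I*√3)²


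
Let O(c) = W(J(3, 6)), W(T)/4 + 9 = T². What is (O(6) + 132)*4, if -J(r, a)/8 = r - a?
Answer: 9600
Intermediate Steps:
J(r, a) = -8*r + 8*a (J(r, a) = -8*(r - a) = -8*r + 8*a)
W(T) = -36 + 4*T²
O(c) = 2268 (O(c) = -36 + 4*(-8*3 + 8*6)² = -36 + 4*(-24 + 48)² = -36 + 4*24² = -36 + 4*576 = -36 + 2304 = 2268)
(O(6) + 132)*4 = (2268 + 132)*4 = 2400*4 = 9600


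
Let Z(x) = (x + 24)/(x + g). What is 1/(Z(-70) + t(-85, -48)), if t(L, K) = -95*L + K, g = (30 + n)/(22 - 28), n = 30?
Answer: 40/321103 ≈ 0.00012457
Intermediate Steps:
g = -10 (g = (30 + 30)/(22 - 28) = 60/(-6) = 60*(-⅙) = -10)
Z(x) = (24 + x)/(-10 + x) (Z(x) = (x + 24)/(x - 10) = (24 + x)/(-10 + x))
t(L, K) = K - 95*L
1/(Z(-70) + t(-85, -48)) = 1/((24 - 70)/(-10 - 70) + (-48 - 95*(-85))) = 1/(-46/(-80) + (-48 + 8075)) = 1/(-1/80*(-46) + 8027) = 1/(23/40 + 8027) = 1/(321103/40) = 40/321103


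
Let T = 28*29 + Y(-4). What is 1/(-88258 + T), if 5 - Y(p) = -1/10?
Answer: -10/874409 ≈ -1.1436e-5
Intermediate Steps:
Y(p) = 51/10 (Y(p) = 5 - (-1)/10 = 5 - 1*(-⅒) = 5 + ⅒ = 51/10)
T = 8171/10 (T = 28*29 + 51/10 = 812 + 51/10 = 8171/10 ≈ 817.10)
1/(-88258 + T) = 1/(-88258 + 8171/10) = 1/(-874409/10) = -10/874409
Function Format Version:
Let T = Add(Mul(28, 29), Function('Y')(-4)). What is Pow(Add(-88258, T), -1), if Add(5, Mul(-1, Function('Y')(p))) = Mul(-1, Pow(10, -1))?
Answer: Rational(-10, 874409) ≈ -1.1436e-5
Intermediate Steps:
Function('Y')(p) = Rational(51, 10) (Function('Y')(p) = Add(5, Mul(-1, Mul(-1, Pow(10, -1)))) = Add(5, Mul(-1, Mul(-1, Rational(1, 10)))) = Add(5, Mul(-1, Rational(-1, 10))) = Add(5, Rational(1, 10)) = Rational(51, 10))
T = Rational(8171, 10) (T = Add(Mul(28, 29), Rational(51, 10)) = Add(812, Rational(51, 10)) = Rational(8171, 10) ≈ 817.10)
Pow(Add(-88258, T), -1) = Pow(Add(-88258, Rational(8171, 10)), -1) = Pow(Rational(-874409, 10), -1) = Rational(-10, 874409)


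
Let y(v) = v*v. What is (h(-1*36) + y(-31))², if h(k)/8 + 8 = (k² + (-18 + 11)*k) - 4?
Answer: 175536001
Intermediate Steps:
y(v) = v²
h(k) = -96 - 56*k + 8*k² (h(k) = -64 + 8*((k² + (-18 + 11)*k) - 4) = -64 + 8*((k² - 7*k) - 4) = -64 + 8*(-4 + k² - 7*k) = -64 + (-32 - 56*k + 8*k²) = -96 - 56*k + 8*k²)
(h(-1*36) + y(-31))² = ((-96 - (-56)*36 + 8*(-1*36)²) + (-31)²)² = ((-96 - 56*(-36) + 8*(-36)²) + 961)² = ((-96 + 2016 + 8*1296) + 961)² = ((-96 + 2016 + 10368) + 961)² = (12288 + 961)² = 13249² = 175536001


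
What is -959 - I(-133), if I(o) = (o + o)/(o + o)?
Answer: -960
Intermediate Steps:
I(o) = 1 (I(o) = (2*o)/((2*o)) = (2*o)*(1/(2*o)) = 1)
-959 - I(-133) = -959 - 1*1 = -959 - 1 = -960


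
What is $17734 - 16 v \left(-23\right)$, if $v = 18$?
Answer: $24358$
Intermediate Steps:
$17734 - 16 v \left(-23\right) = 17734 - 16 \cdot 18 \left(-23\right) = 17734 - 288 \left(-23\right) = 17734 - -6624 = 17734 + 6624 = 24358$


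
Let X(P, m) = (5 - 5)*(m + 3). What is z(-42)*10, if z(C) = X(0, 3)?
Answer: 0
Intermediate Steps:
X(P, m) = 0 (X(P, m) = 0*(3 + m) = 0)
z(C) = 0
z(-42)*10 = 0*10 = 0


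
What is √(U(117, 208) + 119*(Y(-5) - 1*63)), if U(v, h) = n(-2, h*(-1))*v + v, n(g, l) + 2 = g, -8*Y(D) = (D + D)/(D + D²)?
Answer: I*√125449/4 ≈ 88.547*I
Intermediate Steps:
Y(D) = -D/(4*(D + D²)) (Y(D) = -(D + D)/(8*(D + D²)) = -2*D/(8*(D + D²)) = -D/(4*(D + D²)))
n(g, l) = -2 + g
U(v, h) = -3*v (U(v, h) = (-2 - 2)*v + v = -4*v + v = -3*v)
√(U(117, 208) + 119*(Y(-5) - 1*63)) = √(-3*117 + 119*(-1/(4 + 4*(-5)) - 1*63)) = √(-351 + 119*(-1/(4 - 20) - 63)) = √(-351 + 119*(-1/(-16) - 63)) = √(-351 + 119*(-1*(-1/16) - 63)) = √(-351 + 119*(1/16 - 63)) = √(-351 + 119*(-1007/16)) = √(-351 - 119833/16) = √(-125449/16) = I*√125449/4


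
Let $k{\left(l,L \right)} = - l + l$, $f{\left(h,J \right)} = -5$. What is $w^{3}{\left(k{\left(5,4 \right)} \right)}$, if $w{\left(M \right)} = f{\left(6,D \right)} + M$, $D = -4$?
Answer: $-125$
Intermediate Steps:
$k{\left(l,L \right)} = 0$
$w{\left(M \right)} = -5 + M$
$w^{3}{\left(k{\left(5,4 \right)} \right)} = \left(-5 + 0\right)^{3} = \left(-5\right)^{3} = -125$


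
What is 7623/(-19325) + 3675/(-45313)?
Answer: -416440374/875673725 ≈ -0.47557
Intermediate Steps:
7623/(-19325) + 3675/(-45313) = 7623*(-1/19325) + 3675*(-1/45313) = -7623/19325 - 3675/45313 = -416440374/875673725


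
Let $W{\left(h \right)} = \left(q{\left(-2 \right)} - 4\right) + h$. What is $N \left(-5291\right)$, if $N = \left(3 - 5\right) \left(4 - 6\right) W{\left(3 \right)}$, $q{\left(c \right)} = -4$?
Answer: $105820$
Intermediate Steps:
$W{\left(h \right)} = -8 + h$ ($W{\left(h \right)} = \left(-4 - 4\right) + h = -8 + h$)
$N = -20$ ($N = \left(3 - 5\right) \left(4 - 6\right) \left(-8 + 3\right) = - 2 \left(4 - 6\right) \left(-5\right) = \left(-2\right) \left(-2\right) \left(-5\right) = 4 \left(-5\right) = -20$)
$N \left(-5291\right) = \left(-20\right) \left(-5291\right) = 105820$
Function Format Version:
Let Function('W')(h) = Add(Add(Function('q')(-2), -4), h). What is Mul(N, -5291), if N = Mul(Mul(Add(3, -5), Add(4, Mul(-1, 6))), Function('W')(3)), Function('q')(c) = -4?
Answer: 105820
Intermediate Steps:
Function('W')(h) = Add(-8, h) (Function('W')(h) = Add(Add(-4, -4), h) = Add(-8, h))
N = -20 (N = Mul(Mul(Add(3, -5), Add(4, Mul(-1, 6))), Add(-8, 3)) = Mul(Mul(-2, Add(4, -6)), -5) = Mul(Mul(-2, -2), -5) = Mul(4, -5) = -20)
Mul(N, -5291) = Mul(-20, -5291) = 105820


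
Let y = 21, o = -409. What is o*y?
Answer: -8589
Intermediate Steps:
o*y = -409*21 = -8589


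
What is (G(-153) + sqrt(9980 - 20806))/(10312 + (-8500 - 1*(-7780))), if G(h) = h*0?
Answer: I*sqrt(10826)/9592 ≈ 0.010847*I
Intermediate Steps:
G(h) = 0
(G(-153) + sqrt(9980 - 20806))/(10312 + (-8500 - 1*(-7780))) = (0 + sqrt(9980 - 20806))/(10312 + (-8500 - 1*(-7780))) = (0 + sqrt(-10826))/(10312 + (-8500 + 7780)) = (0 + I*sqrt(10826))/(10312 - 720) = (I*sqrt(10826))/9592 = (I*sqrt(10826))*(1/9592) = I*sqrt(10826)/9592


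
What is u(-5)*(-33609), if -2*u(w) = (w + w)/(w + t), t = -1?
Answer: 56015/2 ≈ 28008.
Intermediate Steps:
u(w) = -w/(-1 + w) (u(w) = -(w + w)/(2*(w - 1)) = -2*w/(2*(-1 + w)) = -w/(-1 + w))
u(-5)*(-33609) = -1*(-5)/(-1 - 5)*(-33609) = -1*(-5)/(-6)*(-33609) = -1*(-5)*(-1/6)*(-33609) = -5/6*(-33609) = 56015/2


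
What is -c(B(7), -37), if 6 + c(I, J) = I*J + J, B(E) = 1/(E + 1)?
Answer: 381/8 ≈ 47.625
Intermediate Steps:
B(E) = 1/(1 + E)
c(I, J) = -6 + J + I*J (c(I, J) = -6 + (I*J + J) = -6 + (J + I*J) = -6 + J + I*J)
-c(B(7), -37) = -(-6 - 37 - 37/(1 + 7)) = -(-6 - 37 - 37/8) = -1*(-381/8) = 381/8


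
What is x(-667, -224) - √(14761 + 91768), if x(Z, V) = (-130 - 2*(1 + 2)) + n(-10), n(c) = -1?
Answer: -137 - √106529 ≈ -463.39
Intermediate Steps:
x(Z, V) = -137 (x(Z, V) = (-130 - 2*(1 + 2)) - 1 = (-130 - 2*3) - 1 = (-130 - 6) - 1 = -136 - 1 = -137)
x(-667, -224) - √(14761 + 91768) = -137 - √(14761 + 91768) = -137 - √106529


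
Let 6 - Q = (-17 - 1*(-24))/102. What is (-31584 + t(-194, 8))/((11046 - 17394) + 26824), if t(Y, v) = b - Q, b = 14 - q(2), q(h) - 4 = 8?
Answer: -3221969/2088552 ≈ -1.5427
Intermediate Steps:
q(h) = 12 (q(h) = 4 + 8 = 12)
b = 2 (b = 14 - 1*12 = 14 - 12 = 2)
Q = 605/102 (Q = 6 - (-17 - 1*(-24))/102 = 6 - (-17 + 24)/102 = 6 - 7/102 = 605/102 ≈ 5.9314)
t(Y, v) = -401/102 (t(Y, v) = 2 - 1*605/102 = 2 - 605/102 = -401/102)
(-31584 + t(-194, 8))/((11046 - 17394) + 26824) = (-31584 - 401/102)/((11046 - 17394) + 26824) = -3221969/(102*(-6348 + 26824)) = -3221969/102/20476 = -3221969/102*1/20476 = -3221969/2088552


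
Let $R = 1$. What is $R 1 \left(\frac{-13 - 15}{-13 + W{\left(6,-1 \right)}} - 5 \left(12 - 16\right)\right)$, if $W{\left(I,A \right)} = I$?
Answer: $24$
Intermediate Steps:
$R 1 \left(\frac{-13 - 15}{-13 + W{\left(6,-1 \right)}} - 5 \left(12 - 16\right)\right) = 1 \cdot 1 \left(\frac{-13 - 15}{-13 + 6} - 5 \left(12 - 16\right)\right) = 1 \left(- \frac{28}{-7} - -20\right) = 1 \left(\left(-28\right) \left(- \frac{1}{7}\right) + 20\right) = 1 \left(4 + 20\right) = 1 \cdot 24 = 24$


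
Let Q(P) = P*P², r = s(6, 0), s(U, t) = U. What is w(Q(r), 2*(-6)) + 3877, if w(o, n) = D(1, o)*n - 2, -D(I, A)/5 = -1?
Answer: 3815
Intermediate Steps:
r = 6
D(I, A) = 5 (D(I, A) = -5*(-1) = 5)
Q(P) = P³
w(o, n) = -2 + 5*n (w(o, n) = 5*n - 2 = -2 + 5*n)
w(Q(r), 2*(-6)) + 3877 = (-2 + 5*(2*(-6))) + 3877 = (-2 + 5*(-12)) + 3877 = (-2 - 60) + 3877 = -62 + 3877 = 3815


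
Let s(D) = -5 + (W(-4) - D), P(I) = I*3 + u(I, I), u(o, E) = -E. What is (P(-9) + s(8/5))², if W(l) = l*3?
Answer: 33489/25 ≈ 1339.6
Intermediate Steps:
W(l) = 3*l
P(I) = 2*I (P(I) = I*3 - I = 3*I - I = 2*I)
s(D) = -17 - D (s(D) = -5 + (3*(-4) - D) = -5 + (-12 - D) = -17 - D)
(P(-9) + s(8/5))² = (2*(-9) + (-17 - 8/5))² = (-18 + (-17 - 8/5))² = (-18 - 93/5)² = (-183/5)² = 33489/25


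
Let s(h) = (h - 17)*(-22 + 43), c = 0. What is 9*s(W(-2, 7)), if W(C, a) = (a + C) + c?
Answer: -2268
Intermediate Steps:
W(C, a) = C + a (W(C, a) = (a + C) + 0 = (C + a) + 0 = C + a)
s(h) = -357 + 21*h (s(h) = (-17 + h)*21 = -357 + 21*h)
9*s(W(-2, 7)) = 9*(-357 + 21*(-2 + 7)) = 9*(-357 + 21*5) = 9*(-357 + 105) = 9*(-252) = -2268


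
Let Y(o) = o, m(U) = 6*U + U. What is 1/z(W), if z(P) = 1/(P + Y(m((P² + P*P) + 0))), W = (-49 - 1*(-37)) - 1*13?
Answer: 8725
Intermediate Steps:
m(U) = 7*U
W = -25 (W = (-49 + 37) - 13 = -12 - 13 = -25)
z(P) = 1/(P + 14*P²) (z(P) = 1/(P + 7*((P² + P*P) + 0)) = 1/(P + 7*((P² + P²) + 0)) = 1/(P + 7*(2*P² + 0)) = 1/(P + 7*(2*P²)) = 1/(P + 14*P²))
1/z(W) = 1/(1/((-25)*(1 + 14*(-25)))) = 1/(-1/(25*(1 - 350))) = 1/(-1/25/(-349)) = 1/(-1/25*(-1/349)) = 1/(1/8725) = 8725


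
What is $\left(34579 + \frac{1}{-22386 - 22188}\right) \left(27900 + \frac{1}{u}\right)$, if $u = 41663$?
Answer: $\frac{1791631875123330845}{1857086562} \approx 9.6475 \cdot 10^{8}$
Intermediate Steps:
$\left(34579 + \frac{1}{-22386 - 22188}\right) \left(27900 + \frac{1}{u}\right) = \left(34579 + \frac{1}{-22386 - 22188}\right) \left(27900 + \frac{1}{41663}\right) = \left(34579 + \frac{1}{-44574}\right) \left(27900 + \frac{1}{41663}\right) = \left(34579 - \frac{1}{44574}\right) \frac{1162397701}{41663} = \frac{1541324345}{44574} \cdot \frac{1162397701}{41663} = \frac{1791631875123330845}{1857086562}$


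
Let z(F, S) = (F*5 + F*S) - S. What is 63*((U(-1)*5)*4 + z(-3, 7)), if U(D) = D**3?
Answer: -3969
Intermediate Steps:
z(F, S) = -S + 5*F + F*S (z(F, S) = (5*F + F*S) - S = -S + 5*F + F*S)
63*((U(-1)*5)*4 + z(-3, 7)) = 63*(((-1)**3*5)*4 + (-1*7 + 5*(-3) - 3*7)) = 63*(-1*5*4 + (-7 - 15 - 21)) = 63*(-5*4 - 43) = 63*(-20 - 43) = 63*(-63) = -3969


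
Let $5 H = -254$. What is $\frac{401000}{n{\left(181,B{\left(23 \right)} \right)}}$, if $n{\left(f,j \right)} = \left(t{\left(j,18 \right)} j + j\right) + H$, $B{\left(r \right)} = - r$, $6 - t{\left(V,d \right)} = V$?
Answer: $- \frac{250625}{463} \approx -541.31$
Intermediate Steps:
$t{\left(V,d \right)} = 6 - V$
$H = - \frac{254}{5}$ ($H = \frac{1}{5} \left(-254\right) = - \frac{254}{5} \approx -50.8$)
$n{\left(f,j \right)} = - \frac{254}{5} + j + j \left(6 - j\right)$ ($n{\left(f,j \right)} = \left(\left(6 - j\right) j + j\right) - \frac{254}{5} = \left(j \left(6 - j\right) + j\right) - \frac{254}{5} = \left(j + j \left(6 - j\right)\right) - \frac{254}{5} = - \frac{254}{5} + j + j \left(6 - j\right)$)
$\frac{401000}{n{\left(181,B{\left(23 \right)} \right)}} = \frac{401000}{- \frac{254}{5} - \left(\left(-1\right) 23\right)^{2} + 7 \left(\left(-1\right) 23\right)} = \frac{401000}{- \frac{254}{5} - \left(-23\right)^{2} + 7 \left(-23\right)} = \frac{401000}{- \frac{254}{5} - 529 - 161} = \frac{401000}{- \frac{3704}{5}} = 401000 \left(- \frac{5}{3704}\right) = - \frac{250625}{463}$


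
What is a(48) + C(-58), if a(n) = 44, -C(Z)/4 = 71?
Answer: -240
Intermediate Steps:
C(Z) = -284 (C(Z) = -4*71 = -284)
a(48) + C(-58) = 44 - 284 = -240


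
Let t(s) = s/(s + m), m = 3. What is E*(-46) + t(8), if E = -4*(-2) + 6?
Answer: -7076/11 ≈ -643.27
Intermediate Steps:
t(s) = s/(3 + s) (t(s) = s/(s + 3) = s/(3 + s))
E = 14 (E = 8 + 6 = 14)
E*(-46) + t(8) = 14*(-46) + 8/(3 + 8) = -644 + 8/11 = -7076/11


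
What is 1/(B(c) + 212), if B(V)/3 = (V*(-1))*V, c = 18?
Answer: -1/760 ≈ -0.0013158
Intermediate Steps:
B(V) = -3*V² (B(V) = 3*((V*(-1))*V) = 3*((-V)*V) = 3*(-V²) = -3*V²)
1/(B(c) + 212) = 1/(-3*18² + 212) = 1/(-3*324 + 212) = 1/(-972 + 212) = 1/(-760) = -1/760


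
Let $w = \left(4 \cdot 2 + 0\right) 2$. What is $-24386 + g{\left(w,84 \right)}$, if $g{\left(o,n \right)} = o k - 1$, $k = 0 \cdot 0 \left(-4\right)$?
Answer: $-24387$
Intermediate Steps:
$k = 0$ ($k = 0 \left(-4\right) = 0$)
$w = 16$ ($w = \left(8 + 0\right) 2 = 8 \cdot 2 = 16$)
$g{\left(o,n \right)} = -1$ ($g{\left(o,n \right)} = o 0 - 1 = 0 - 1 = -1$)
$-24386 + g{\left(w,84 \right)} = -24386 - 1 = -24387$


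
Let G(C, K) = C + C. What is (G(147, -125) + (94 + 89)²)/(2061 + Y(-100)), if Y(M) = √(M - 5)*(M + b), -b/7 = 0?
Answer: 23208921/1765907 + 1126100*I*√105/1765907 ≈ 13.143 + 6.5344*I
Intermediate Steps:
b = 0 (b = -7*0 = 0)
G(C, K) = 2*C
Y(M) = M*√(-5 + M) (Y(M) = √(M - 5)*(M + 0) = √(-5 + M)*M = M*√(-5 + M))
(G(147, -125) + (94 + 89)²)/(2061 + Y(-100)) = (2*147 + (94 + 89)²)/(2061 - 100*√(-5 - 100)) = (294 + 183²)/(2061 - 100*I*√105) = (294 + 33489)/(2061 - 100*I*√105) = 33783/(2061 - 100*I*√105)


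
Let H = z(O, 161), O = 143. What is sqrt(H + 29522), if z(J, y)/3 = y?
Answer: sqrt(30005) ≈ 173.22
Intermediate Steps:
z(J, y) = 3*y
H = 483 (H = 3*161 = 483)
sqrt(H + 29522) = sqrt(483 + 29522) = sqrt(30005)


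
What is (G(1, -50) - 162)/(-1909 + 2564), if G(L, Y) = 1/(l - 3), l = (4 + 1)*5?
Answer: -3563/14410 ≈ -0.24726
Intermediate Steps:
l = 25 (l = 5*5 = 25)
G(L, Y) = 1/22 (G(L, Y) = 1/(25 - 3) = 1/22)
(G(1, -50) - 162)/(-1909 + 2564) = (1/22 - 162)/(-1909 + 2564) = -3563/22/655 = -3563/22*1/655 = -3563/14410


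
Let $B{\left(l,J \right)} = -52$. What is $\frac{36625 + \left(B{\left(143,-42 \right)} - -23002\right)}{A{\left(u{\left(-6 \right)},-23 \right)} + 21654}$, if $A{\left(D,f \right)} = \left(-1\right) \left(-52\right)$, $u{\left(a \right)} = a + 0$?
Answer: $\frac{59575}{21706} \approx 2.7446$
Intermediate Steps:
$u{\left(a \right)} = a$
$A{\left(D,f \right)} = 52$
$\frac{36625 + \left(B{\left(143,-42 \right)} - -23002\right)}{A{\left(u{\left(-6 \right)},-23 \right)} + 21654} = \frac{36625 - -22950}{52 + 21654} = \frac{36625 + \left(-52 + 23002\right)}{21706} = \left(36625 + 22950\right) \frac{1}{21706} = 59575 \cdot \frac{1}{21706} = \frac{59575}{21706}$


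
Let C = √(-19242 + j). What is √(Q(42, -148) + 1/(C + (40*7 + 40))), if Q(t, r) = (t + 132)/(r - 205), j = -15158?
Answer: √1765*√((-55327 - 3480*I*√86)/(16 + I*√86))/3530 ≈ 0.00096785 - 0.70041*I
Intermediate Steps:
C = 20*I*√86 (C = √(-19242 - 15158) = √(-34400) = 20*I*√86 ≈ 185.47*I)
Q(t, r) = (132 + t)/(-205 + r)
√(Q(42, -148) + 1/(C + (40*7 + 40))) = √((132 + 42)/(-205 - 148) + 1/(20*I*√86 + (40*7 + 40))) = √(174/(-353) + 1/(20*I*√86 + (280 + 40))) = √(-1/353*174 + 1/(20*I*√86 + 320)) = √(-174/353 + 1/(320 + 20*I*√86))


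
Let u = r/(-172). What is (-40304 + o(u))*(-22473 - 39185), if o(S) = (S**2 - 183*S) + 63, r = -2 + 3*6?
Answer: 4585759305986/1849 ≈ 2.4801e+9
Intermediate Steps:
r = 16 (r = -2 + 18 = 16)
u = -4/43 (u = 16/(-172) = 16*(-1/172) = -4/43 ≈ -0.093023)
o(S) = 63 + S**2 - 183*S
(-40304 + o(u))*(-22473 - 39185) = (-40304 + (63 + (-4/43)**2 - 183*(-4/43)))*(-22473 - 39185) = (-40304 + (63 + 16/1849 + 732/43))*(-61658) = (-40304 + 147979/1849)*(-61658) = -74374117/1849*(-61658) = 4585759305986/1849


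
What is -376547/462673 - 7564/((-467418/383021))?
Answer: 21617205178393/3488091747 ≈ 6197.4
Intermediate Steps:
-376547/462673 - 7564/((-467418/383021)) = -376547*1/462673 - 7564/((-467418*1/383021)) = -376547/462673 - 7564/(-467418/383021) = -376547/462673 - 7564*(-383021/467418) = -376547/462673 + 46728562/7539 = 21617205178393/3488091747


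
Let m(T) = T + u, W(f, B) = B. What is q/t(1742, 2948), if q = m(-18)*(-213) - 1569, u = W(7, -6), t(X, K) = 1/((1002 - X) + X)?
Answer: 3550086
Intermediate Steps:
t(X, K) = 1/1002
u = -6
m(T) = -6 + T (m(T) = T - 6 = -6 + T)
q = 3543 (q = (-6 - 18)*(-213) - 1569 = -24*(-213) - 1569 = 5112 - 1569 = 3543)
q/t(1742, 2948) = 3543/(1/1002) = 3543*1002 = 3550086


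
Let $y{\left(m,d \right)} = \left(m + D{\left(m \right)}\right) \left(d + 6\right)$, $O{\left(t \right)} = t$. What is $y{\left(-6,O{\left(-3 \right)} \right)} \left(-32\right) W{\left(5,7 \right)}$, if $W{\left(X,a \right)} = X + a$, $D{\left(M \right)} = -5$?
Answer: $12672$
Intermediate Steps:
$y{\left(m,d \right)} = \left(-5 + m\right) \left(6 + d\right)$ ($y{\left(m,d \right)} = \left(m - 5\right) \left(d + 6\right) = \left(-5 + m\right) \left(6 + d\right)$)
$y{\left(-6,O{\left(-3 \right)} \right)} \left(-32\right) W{\left(5,7 \right)} = \left(-30 - -15 + 6 \left(-6\right) - -18\right) \left(-32\right) \left(5 + 7\right) = \left(-30 + 15 - 36 + 18\right) \left(-32\right) 12 = \left(-33\right) \left(-32\right) 12 = 1056 \cdot 12 = 12672$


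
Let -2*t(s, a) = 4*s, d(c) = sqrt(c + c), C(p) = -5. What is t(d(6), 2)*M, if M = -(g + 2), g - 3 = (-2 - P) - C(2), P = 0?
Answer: 32*sqrt(3) ≈ 55.426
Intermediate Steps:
g = 6 (g = 3 + ((-2 - 1*0) - 1*(-5)) = 3 + ((-2 + 0) + 5) = 3 + (-2 + 5) = 3 + 3 = 6)
d(c) = sqrt(2)*sqrt(c) (d(c) = sqrt(2*c) = sqrt(2)*sqrt(c))
t(s, a) = -2*s
M = -8 (M = -(6 + 2) = -1*8 = -8)
t(d(6), 2)*M = -2*sqrt(2)*sqrt(6)*(-8) = -4*sqrt(3)*(-8) = 32*sqrt(3)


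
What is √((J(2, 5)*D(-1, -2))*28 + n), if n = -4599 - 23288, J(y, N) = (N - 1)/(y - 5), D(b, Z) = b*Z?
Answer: I*√251655/3 ≈ 167.22*I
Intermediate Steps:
D(b, Z) = Z*b
J(y, N) = (-1 + N)/(-5 + y)
n = -27887
√((J(2, 5)*D(-1, -2))*28 + n) = √((((-1 + 5)/(-5 + 2))*(-2*(-1)))*28 - 27887) = √(((4/(-3))*2)*28 - 27887) = √((-⅓*4*2)*28 - 27887) = √(-4/3*2*28 - 27887) = √(-8/3*28 - 27887) = √(-224/3 - 27887) = √(-83885/3) = I*√251655/3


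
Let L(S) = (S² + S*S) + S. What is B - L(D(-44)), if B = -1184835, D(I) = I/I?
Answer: -1184838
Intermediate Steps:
D(I) = 1
L(S) = S + 2*S² (L(S) = (S² + S²) + S = 2*S² + S = S + 2*S²)
B - L(D(-44)) = -1184835 - (1 + 2*1) = -1184835 - (1 + 2) = -1184835 - 3 = -1184838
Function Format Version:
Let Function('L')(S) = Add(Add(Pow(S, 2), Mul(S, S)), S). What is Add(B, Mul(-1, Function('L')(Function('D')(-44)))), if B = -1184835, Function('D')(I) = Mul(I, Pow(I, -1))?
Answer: -1184838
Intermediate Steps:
Function('D')(I) = 1
Function('L')(S) = Add(S, Mul(2, Pow(S, 2))) (Function('L')(S) = Add(Add(Pow(S, 2), Pow(S, 2)), S) = Add(Mul(2, Pow(S, 2)), S) = Add(S, Mul(2, Pow(S, 2))))
Add(B, Mul(-1, Function('L')(Function('D')(-44)))) = Add(-1184835, Mul(-1, Mul(1, Add(1, Mul(2, 1))))) = Add(-1184835, Mul(-1, Mul(1, Add(1, 2)))) = Add(-1184835, Mul(-1, Mul(1, 3))) = Add(-1184835, Mul(-1, 3)) = Add(-1184835, -3) = -1184838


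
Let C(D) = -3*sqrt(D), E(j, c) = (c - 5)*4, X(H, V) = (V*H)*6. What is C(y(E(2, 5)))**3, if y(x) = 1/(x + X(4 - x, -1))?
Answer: 3*I*sqrt(6)/32 ≈ 0.22964*I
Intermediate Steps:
X(H, V) = 6*H*V (X(H, V) = (H*V)*6 = 6*H*V)
E(j, c) = -20 + 4*c (E(j, c) = (-5 + c)*4 = -20 + 4*c)
y(x) = 1/(-24 + 7*x) (y(x) = 1/(x + 6*(4 - x)*(-1)) = 1/(x + (-24 + 6*x)) = 1/(-24 + 7*x))
C(y(E(2, 5)))**3 = (-3*I/sqrt(24 - 7*(-20 + 4*5)))**3 = (-3*I/sqrt(24 - 7*(-20 + 20)))**3 = (-3*I*sqrt(6)/12)**3 = (-I*sqrt(6)/4)**3 = 3*I*sqrt(6)/32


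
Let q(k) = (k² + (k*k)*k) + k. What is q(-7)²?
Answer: 90601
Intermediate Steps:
q(k) = k + k² + k³ (q(k) = (k² + k²*k) + k = (k² + k³) + k = k + k² + k³)
q(-7)² = (-7*(1 - 7 + (-7)²))² = (-7*(1 - 7 + 49))² = (-7*43)² = (-301)² = 90601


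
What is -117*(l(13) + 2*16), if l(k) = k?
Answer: -5265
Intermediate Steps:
-117*(l(13) + 2*16) = -117*(13 + 2*16) = -117*(13 + 32) = -117*45 = -5265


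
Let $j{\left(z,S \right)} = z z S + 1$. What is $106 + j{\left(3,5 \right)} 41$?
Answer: $1992$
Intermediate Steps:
$j{\left(z,S \right)} = 1 + S z^{2}$ ($j{\left(z,S \right)} = z^{2} S + 1 = S z^{2} + 1 = 1 + S z^{2}$)
$106 + j{\left(3,5 \right)} 41 = 106 + \left(1 + 5 \cdot 3^{2}\right) 41 = 106 + \left(1 + 5 \cdot 9\right) 41 = 106 + \left(1 + 45\right) 41 = 106 + 46 \cdot 41 = 106 + 1886 = 1992$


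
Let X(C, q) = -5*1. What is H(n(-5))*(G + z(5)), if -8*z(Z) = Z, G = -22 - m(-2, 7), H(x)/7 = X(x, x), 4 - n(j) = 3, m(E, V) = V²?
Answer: 20055/8 ≈ 2506.9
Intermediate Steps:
n(j) = 1 (n(j) = 4 - 1*3 = 4 - 3 = 1)
X(C, q) = -5
H(x) = -35 (H(x) = 7*(-5) = -35)
G = -71 (G = -22 - 1*7² = -22 - 1*49 = -22 - 49 = -71)
z(Z) = -Z/8
H(n(-5))*(G + z(5)) = -35*(-71 - ⅛*5) = -35*(-71 - 5/8) = -35*(-573/8) = 20055/8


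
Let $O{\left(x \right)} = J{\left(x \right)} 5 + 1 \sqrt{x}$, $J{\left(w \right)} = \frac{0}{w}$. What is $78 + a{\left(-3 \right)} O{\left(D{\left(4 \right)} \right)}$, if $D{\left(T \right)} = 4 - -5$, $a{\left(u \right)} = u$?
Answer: $69$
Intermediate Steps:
$J{\left(w \right)} = 0$
$D{\left(T \right)} = 9$ ($D{\left(T \right)} = 4 + 5 = 9$)
$O{\left(x \right)} = \sqrt{x}$ ($O{\left(x \right)} = 0 \cdot 5 + 1 \sqrt{x} = 0 + \sqrt{x} = \sqrt{x}$)
$78 + a{\left(-3 \right)} O{\left(D{\left(4 \right)} \right)} = 78 - 3 \sqrt{9} = 78 - 9 = 69$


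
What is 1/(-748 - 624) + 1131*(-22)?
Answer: -34138105/1372 ≈ -24882.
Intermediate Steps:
1/(-748 - 624) + 1131*(-22) = 1/(-1372) - 24882 = -1/1372 - 24882 = -34138105/1372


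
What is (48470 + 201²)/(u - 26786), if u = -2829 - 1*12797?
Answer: -88871/42412 ≈ -2.0954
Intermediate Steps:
u = -15626 (u = -2829 - 12797 = -15626)
(48470 + 201²)/(u - 26786) = (48470 + 201²)/(-15626 - 26786) = (48470 + 40401)/(-42412) = 88871*(-1/42412) = -88871/42412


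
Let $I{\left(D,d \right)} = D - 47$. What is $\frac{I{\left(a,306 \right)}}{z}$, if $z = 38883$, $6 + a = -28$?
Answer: $- \frac{27}{12961} \approx -0.0020832$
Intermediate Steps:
$a = -34$ ($a = -6 - 28 = -34$)
$I{\left(D,d \right)} = -47 + D$
$\frac{I{\left(a,306 \right)}}{z} = \frac{-47 - 34}{38883} = \left(-81\right) \frac{1}{38883} = - \frac{27}{12961}$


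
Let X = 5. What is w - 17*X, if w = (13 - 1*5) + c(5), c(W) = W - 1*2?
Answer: -74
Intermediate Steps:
c(W) = -2 + W (c(W) = W - 2 = -2 + W)
w = 11 (w = (13 - 1*5) + (-2 + 5) = (13 - 5) + 3 = 8 + 3 = 11)
w - 17*X = 11 - 17*5 = 11 - 85 = -74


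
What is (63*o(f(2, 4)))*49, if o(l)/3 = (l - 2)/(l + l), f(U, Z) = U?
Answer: 0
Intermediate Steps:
o(l) = 3*(-2 + l)/(2*l) (o(l) = 3*((l - 2)/(l + l)) = 3*((-2 + l)/((2*l))) = 3*((-2 + l)*(1/(2*l))) = 3*((-2 + l)/(2*l)) = 3*(-2 + l)/(2*l))
(63*o(f(2, 4)))*49 = (63*(3/2 - 3/2))*49 = (63*0)*49 = 0*49 = 0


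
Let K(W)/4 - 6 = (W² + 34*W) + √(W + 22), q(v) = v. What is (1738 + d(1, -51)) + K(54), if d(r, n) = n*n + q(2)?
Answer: 23373 + 8*√19 ≈ 23408.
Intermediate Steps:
d(r, n) = 2 + n² (d(r, n) = n*n + 2 = n² + 2 = 2 + n²)
K(W) = 24 + 4*W² + 4*√(22 + W) + 136*W (K(W) = 24 + 4*((W² + 34*W) + √(W + 22)) = 24 + 4*((W² + 34*W) + √(22 + W)) = 24 + 4*(W² + √(22 + W) + 34*W) = 24 + (4*W² + 4*√(22 + W) + 136*W) = 24 + 4*W² + 4*√(22 + W) + 136*W)
(1738 + d(1, -51)) + K(54) = (1738 + (2 + (-51)²)) + (24 + 4*54² + 4*√(22 + 54) + 136*54) = (1738 + (2 + 2601)) + (24 + 4*2916 + 4*√76 + 7344) = (1738 + 2603) + (24 + 11664 + 4*(2*√19) + 7344) = 4341 + (24 + 11664 + 8*√19 + 7344) = 4341 + (19032 + 8*√19) = 23373 + 8*√19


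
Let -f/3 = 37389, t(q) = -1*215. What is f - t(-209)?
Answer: -111952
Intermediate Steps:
t(q) = -215
f = -112167 (f = -3*37389 = -112167)
f - t(-209) = -112167 - 1*(-215) = -112167 + 215 = -111952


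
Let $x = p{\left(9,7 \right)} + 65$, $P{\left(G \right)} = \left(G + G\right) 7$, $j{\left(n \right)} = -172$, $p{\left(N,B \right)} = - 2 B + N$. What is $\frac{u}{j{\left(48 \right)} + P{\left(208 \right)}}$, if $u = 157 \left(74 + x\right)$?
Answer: $\frac{10519}{1370} \approx 7.6781$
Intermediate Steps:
$p{\left(N,B \right)} = N - 2 B$
$P{\left(G \right)} = 14 G$ ($P{\left(G \right)} = 2 G 7 = 14 G$)
$x = 60$ ($x = \left(9 - 14\right) + 65 = -5 + 65 = 60$)
$u = 21038$ ($u = 157 \left(74 + 60\right) = 157 \cdot 134 = 21038$)
$\frac{u}{j{\left(48 \right)} + P{\left(208 \right)}} = \frac{21038}{-172 + 14 \cdot 208} = \frac{21038}{-172 + 2912} = \frac{21038}{2740} = 21038 \cdot \frac{1}{2740} = \frac{10519}{1370}$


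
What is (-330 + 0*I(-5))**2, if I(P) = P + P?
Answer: 108900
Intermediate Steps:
I(P) = 2*P
(-330 + 0*I(-5))**2 = (-330 + 0*(2*(-5)))**2 = (-330 + 0*(-10))**2 = (-330 + 0)**2 = (-330)**2 = 108900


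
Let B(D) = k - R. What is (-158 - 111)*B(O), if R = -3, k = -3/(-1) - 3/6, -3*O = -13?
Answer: -2959/2 ≈ -1479.5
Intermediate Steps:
O = 13/3 (O = -1/3*(-13) = 13/3 ≈ 4.3333)
k = 5/2 (k = -3*(-1) - 3*1/6 = 3 - 1/2 = 5/2 ≈ 2.5000)
B(D) = 11/2 (B(D) = 5/2 - 1*(-3) = 5/2 + 3 = 11/2)
(-158 - 111)*B(O) = (-158 - 111)*(11/2) = -269*11/2 = -2959/2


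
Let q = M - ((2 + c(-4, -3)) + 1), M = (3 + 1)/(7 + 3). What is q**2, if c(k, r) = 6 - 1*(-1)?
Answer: 2304/25 ≈ 92.160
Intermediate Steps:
c(k, r) = 7 (c(k, r) = 6 + 1 = 7)
M = 2/5 (M = 4/10 = 4*(1/10) = 2/5 ≈ 0.40000)
q = -48/5 (q = 2/5 - ((2 + 7) + 1) = 2/5 - (9 + 1) = 2/5 - 1*10 = 2/5 - 10 = -48/5 ≈ -9.6000)
q**2 = (-48/5)**2 = 2304/25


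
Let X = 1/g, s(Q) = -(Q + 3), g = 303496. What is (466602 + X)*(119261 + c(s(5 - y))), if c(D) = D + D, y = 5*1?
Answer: 16887920049918215/303496 ≈ 5.5645e+10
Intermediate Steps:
y = 5
s(Q) = -3 - Q (s(Q) = -(3 + Q) = -3 - Q)
X = 1/303496 ≈ 3.2949e-6
c(D) = 2*D
(466602 + X)*(119261 + c(s(5 - y))) = (466602 + 1/303496)*(119261 + 2*(-3 - (5 - 1*5))) = 141611840593*(119261 + 2*(-3 - (5 - 5)))/303496 = 141611840593*(119261 + 2*(-3 - 1*0))/303496 = 141611840593*(119261 + 2*(-3 + 0))/303496 = 141611840593*(119261 + 2*(-3))/303496 = 141611840593*(119261 - 6)/303496 = (141611840593/303496)*119255 = 16887920049918215/303496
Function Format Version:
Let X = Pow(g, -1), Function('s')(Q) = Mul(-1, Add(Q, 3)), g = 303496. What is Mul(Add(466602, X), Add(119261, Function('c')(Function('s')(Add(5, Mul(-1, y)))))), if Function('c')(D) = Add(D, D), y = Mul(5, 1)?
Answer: Rational(16887920049918215, 303496) ≈ 5.5645e+10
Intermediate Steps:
y = 5
Function('s')(Q) = Add(-3, Mul(-1, Q)) (Function('s')(Q) = Mul(-1, Add(3, Q)) = Add(-3, Mul(-1, Q)))
X = Rational(1, 303496) (X = Pow(303496, -1) = Rational(1, 303496) ≈ 3.2949e-6)
Function('c')(D) = Mul(2, D)
Mul(Add(466602, X), Add(119261, Function('c')(Function('s')(Add(5, Mul(-1, y)))))) = Mul(Add(466602, Rational(1, 303496)), Add(119261, Mul(2, Add(-3, Mul(-1, Add(5, Mul(-1, 5))))))) = Mul(Rational(141611840593, 303496), Add(119261, Mul(2, Add(-3, Mul(-1, Add(5, -5)))))) = Mul(Rational(141611840593, 303496), Add(119261, Mul(2, Add(-3, Mul(-1, 0))))) = Mul(Rational(141611840593, 303496), Add(119261, Mul(2, Add(-3, 0)))) = Mul(Rational(141611840593, 303496), Add(119261, Mul(2, -3))) = Mul(Rational(141611840593, 303496), Add(119261, -6)) = Mul(Rational(141611840593, 303496), 119255) = Rational(16887920049918215, 303496)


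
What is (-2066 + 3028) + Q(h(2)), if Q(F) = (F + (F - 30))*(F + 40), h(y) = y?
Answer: -130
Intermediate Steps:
Q(F) = (-30 + 2*F)*(40 + F) (Q(F) = (F + (-30 + F))*(40 + F) = (-30 + 2*F)*(40 + F))
(-2066 + 3028) + Q(h(2)) = (-2066 + 3028) + (-1200 + 2*2**2 + 50*2) = 962 + (-1200 + 2*4 + 100) = 962 + (-1200 + 8 + 100) = 962 - 1092 = -130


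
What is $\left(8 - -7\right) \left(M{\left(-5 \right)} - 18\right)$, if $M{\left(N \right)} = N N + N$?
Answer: $30$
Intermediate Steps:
$M{\left(N \right)} = N + N^{2}$ ($M{\left(N \right)} = N^{2} + N = N + N^{2}$)
$\left(8 - -7\right) \left(M{\left(-5 \right)} - 18\right) = \left(8 - -7\right) \left(- 5 \left(1 - 5\right) - 18\right) = \left(8 + 7\right) \left(\left(-5\right) \left(-4\right) - 18\right) = 15 \left(20 - 18\right) = 15 \cdot 2 = 30$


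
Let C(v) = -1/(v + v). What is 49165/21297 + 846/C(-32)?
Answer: 1153153933/21297 ≈ 54146.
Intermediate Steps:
C(v) = -1/(2*v)
49165/21297 + 846/C(-32) = 49165/21297 + 846/((-½/(-32))) = 49165*(1/21297) + 846/((-½*(-1/32))) = 49165/21297 + 846/(1/64) = 49165/21297 + 846*64 = 49165/21297 + 54144 = 1153153933/21297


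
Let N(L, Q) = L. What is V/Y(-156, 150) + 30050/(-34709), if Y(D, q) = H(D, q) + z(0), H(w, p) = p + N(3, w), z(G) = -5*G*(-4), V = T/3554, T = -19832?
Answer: -8514198494/9436717629 ≈ -0.90224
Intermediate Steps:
V = -9916/1777 (V = -19832/3554 = -19832*1/3554 = -9916/1777 ≈ -5.5802)
z(G) = 20*G
H(w, p) = 3 + p (H(w, p) = p + 3 = 3 + p)
Y(D, q) = 3 + q (Y(D, q) = (3 + q) + 20*0 = (3 + q) + 0 = 3 + q)
V/Y(-156, 150) + 30050/(-34709) = -9916/(1777*(3 + 150)) + 30050/(-34709) = -9916/1777/153 + 30050*(-1/34709) = -9916/1777*1/153 - 30050/34709 = -9916/271881 - 30050/34709 = -8514198494/9436717629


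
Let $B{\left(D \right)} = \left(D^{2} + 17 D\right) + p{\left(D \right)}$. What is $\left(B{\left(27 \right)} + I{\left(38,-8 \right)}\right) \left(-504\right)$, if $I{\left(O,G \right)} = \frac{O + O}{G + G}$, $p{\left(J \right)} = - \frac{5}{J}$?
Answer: $- \frac{1788794}{3} \approx -5.9627 \cdot 10^{5}$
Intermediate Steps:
$B{\left(D \right)} = D^{2} - \frac{5}{D} + 17 D$ ($B{\left(D \right)} = \left(D^{2} + 17 D\right) - \frac{5}{D} = D^{2} - \frac{5}{D} + 17 D$)
$I{\left(O,G \right)} = \frac{O}{G}$ ($I{\left(O,G \right)} = \frac{2 O}{2 G} = 2 O \frac{1}{2 G} = \frac{O}{G}$)
$\left(B{\left(27 \right)} + I{\left(38,-8 \right)}\right) \left(-504\right) = \left(\frac{-5 + 27^{2} \left(17 + 27\right)}{27} + \frac{38}{-8}\right) \left(-504\right) = \left(\frac{-5 + 729 \cdot 44}{27} + 38 \left(- \frac{1}{8}\right)\right) \left(-504\right) = \left(\frac{-5 + 32076}{27} - \frac{19}{4}\right) \left(-504\right) = \left(\frac{1}{27} \cdot 32071 - \frac{19}{4}\right) \left(-504\right) = \left(\frac{32071}{27} - \frac{19}{4}\right) \left(-504\right) = \frac{127771}{108} \left(-504\right) = - \frac{1788794}{3}$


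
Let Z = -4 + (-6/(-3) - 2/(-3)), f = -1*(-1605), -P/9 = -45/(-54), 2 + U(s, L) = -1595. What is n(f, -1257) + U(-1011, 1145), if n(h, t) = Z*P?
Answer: -1587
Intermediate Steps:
U(s, L) = -1597 (U(s, L) = -2 - 1595 = -1597)
P = -15/2 (P = -(-405)/(-54) = -(-405)*(-1)/54 = -9*5/6 = -15/2 ≈ -7.5000)
f = 1605
Z = -4/3 (Z = -4 + (-6*(-1/3) - 2*(-1/3)) = -4 + (2 + 2/3) = -4 + 8/3 = -4/3 ≈ -1.3333)
n(h, t) = 10 (n(h, t) = -4/3*(-15/2) = 10)
n(f, -1257) + U(-1011, 1145) = 10 - 1597 = -1587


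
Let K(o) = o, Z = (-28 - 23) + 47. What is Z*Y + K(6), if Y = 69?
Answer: -270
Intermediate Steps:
Z = -4 (Z = -51 + 47 = -4)
Z*Y + K(6) = -4*69 + 6 = -276 + 6 = -270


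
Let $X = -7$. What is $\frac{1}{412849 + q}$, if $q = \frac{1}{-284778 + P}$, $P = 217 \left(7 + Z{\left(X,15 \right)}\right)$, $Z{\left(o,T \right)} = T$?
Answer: $\frac{280004}{115599371395} \approx 2.4222 \cdot 10^{-6}$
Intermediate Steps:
$P = 4774$ ($P = 217 \left(7 + 15\right) = 217 \cdot 22 = 4774$)
$q = - \frac{1}{280004}$ ($q = \frac{1}{-284778 + 4774} = \frac{1}{-280004} = - \frac{1}{280004} \approx -3.5714 \cdot 10^{-6}$)
$\frac{1}{412849 + q} = \frac{1}{412849 - \frac{1}{280004}} = \frac{1}{\frac{115599371395}{280004}} = \frac{280004}{115599371395}$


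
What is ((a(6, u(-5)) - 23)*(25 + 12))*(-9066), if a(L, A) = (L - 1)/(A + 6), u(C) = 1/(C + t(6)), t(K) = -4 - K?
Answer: 661491624/89 ≈ 7.4325e+6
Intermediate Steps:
u(C) = 1/(-10 + C) (u(C) = 1/(C + (-4 - 1*6)) = 1/(C + (-4 - 6)) = 1/(C - 10) = 1/(-10 + C))
a(L, A) = (-1 + L)/(6 + A)
((a(6, u(-5)) - 23)*(25 + 12))*(-9066) = (((-1 + 6)/(6 + 1/(-10 - 5)) - 23)*(25 + 12))*(-9066) = ((5/(6 + 1/(-15)) - 23)*37)*(-9066) = ((5/(6 - 1/15) - 23)*37)*(-9066) = ((5/(89/15) - 23)*37)*(-9066) = (((15/89)*5 - 23)*37)*(-9066) = ((75/89 - 23)*37)*(-9066) = -1972/89*37*(-9066) = -72964/89*(-9066) = 661491624/89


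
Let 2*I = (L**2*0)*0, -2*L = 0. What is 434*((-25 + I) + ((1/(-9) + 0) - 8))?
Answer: -129332/9 ≈ -14370.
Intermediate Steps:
L = 0 (L = -1/2*0 = 0)
I = 0 (I = ((0**2*0)*0)/2 = ((0*0)*0)/2 = (0*0)/2 = (1/2)*0 = 0)
434*((-25 + I) + ((1/(-9) + 0) - 8)) = 434*((-25 + 0) + ((1/(-9) + 0) - 8)) = 434*(-25 + ((-1/9 + 0) - 8)) = 434*(-25 + (-1/9 - 8)) = 434*(-25 - 73/9) = 434*(-298/9) = -129332/9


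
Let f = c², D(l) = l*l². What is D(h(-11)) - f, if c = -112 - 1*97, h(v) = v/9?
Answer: -31844780/729 ≈ -43683.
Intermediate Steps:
h(v) = v/9 (h(v) = v*(⅑) = v/9)
c = -209 (c = -112 - 97 = -209)
D(l) = l³
f = 43681 (f = (-209)² = 43681)
D(h(-11)) - f = ((⅑)*(-11))³ - 1*43681 = (-11/9)³ - 43681 = -1331/729 - 43681 = -31844780/729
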